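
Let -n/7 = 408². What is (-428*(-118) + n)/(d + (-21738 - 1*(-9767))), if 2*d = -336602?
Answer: 139343/22534 ≈ 6.1837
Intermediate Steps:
d = -168301 (d = (½)*(-336602) = -168301)
n = -1165248 (n = -7*408² = -7*166464 = -1165248)
(-428*(-118) + n)/(d + (-21738 - 1*(-9767))) = (-428*(-118) - 1165248)/(-168301 + (-21738 - 1*(-9767))) = (50504 - 1165248)/(-168301 + (-21738 + 9767)) = -1114744/(-168301 - 11971) = -1114744/(-180272) = -1114744*(-1/180272) = 139343/22534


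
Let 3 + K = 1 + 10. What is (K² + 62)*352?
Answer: 44352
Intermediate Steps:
K = 8 (K = -3 + (1 + 10) = -3 + 11 = 8)
(K² + 62)*352 = (8² + 62)*352 = (64 + 62)*352 = 126*352 = 44352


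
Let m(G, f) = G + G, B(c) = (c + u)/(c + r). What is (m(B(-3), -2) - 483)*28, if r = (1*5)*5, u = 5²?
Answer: -13468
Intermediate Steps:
u = 25
r = 25 (r = 5*5 = 25)
B(c) = 1 (B(c) = (c + 25)/(c + 25) = (25 + c)/(25 + c) = 1)
m(G, f) = 2*G
(m(B(-3), -2) - 483)*28 = (2*1 - 483)*28 = (2 - 483)*28 = -481*28 = -13468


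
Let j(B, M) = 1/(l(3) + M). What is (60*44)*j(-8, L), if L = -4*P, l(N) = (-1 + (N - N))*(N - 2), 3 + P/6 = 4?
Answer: -528/5 ≈ -105.60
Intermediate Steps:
P = 6 (P = -18 + 6*4 = -18 + 24 = 6)
l(N) = 2 - N (l(N) = (-1 + 0)*(-2 + N) = -(-2 + N) = 2 - N)
L = -24 (L = -4*6 = -24)
j(B, M) = 1/(-1 + M) (j(B, M) = 1/((2 - 1*3) + M) = 1/((2 - 3) + M) = 1/(-1 + M))
(60*44)*j(-8, L) = (60*44)/(-1 - 24) = 2640/(-25) = 2640*(-1/25) = -528/5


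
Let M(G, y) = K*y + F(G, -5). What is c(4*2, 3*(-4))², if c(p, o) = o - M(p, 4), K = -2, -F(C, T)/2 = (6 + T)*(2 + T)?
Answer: 100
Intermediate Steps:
F(C, T) = -2*(2 + T)*(6 + T) (F(C, T) = -2*(6 + T)*(2 + T) = -2*(2 + T)*(6 + T))
M(G, y) = 6 - 2*y (M(G, y) = -2*y + (-24 - 16*(-5) - 2*(-5)²) = -2*y + (-24 + 80 - 2*25) = -2*y + (-24 + 80 - 50) = -2*y + 6 = 6 - 2*y)
c(p, o) = 2 + o (c(p, o) = o - (6 - 2*4) = o - (6 - 8) = o - 1*(-2) = o + 2 = 2 + o)
c(4*2, 3*(-4))² = (2 + 3*(-4))² = (2 - 12)² = (-10)² = 100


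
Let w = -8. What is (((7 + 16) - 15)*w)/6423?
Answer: -64/6423 ≈ -0.0099642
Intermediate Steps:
(((7 + 16) - 15)*w)/6423 = (((7 + 16) - 15)*(-8))/6423 = ((23 - 15)*(-8))*(1/6423) = (8*(-8))*(1/6423) = -64*1/6423 = -64/6423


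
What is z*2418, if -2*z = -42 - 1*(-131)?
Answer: -107601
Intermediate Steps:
z = -89/2 (z = -(-42 - 1*(-131))/2 = -(-42 + 131)/2 = -1/2*89 = -89/2 ≈ -44.500)
z*2418 = -89/2*2418 = -107601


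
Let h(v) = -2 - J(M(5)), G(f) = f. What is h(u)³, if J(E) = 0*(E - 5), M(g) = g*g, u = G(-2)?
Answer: -8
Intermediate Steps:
u = -2
M(g) = g²
J(E) = 0 (J(E) = 0*(-5 + E) = 0)
h(v) = -2 (h(v) = -2 - 1*0 = -2 + 0 = -2)
h(u)³ = (-2)³ = -8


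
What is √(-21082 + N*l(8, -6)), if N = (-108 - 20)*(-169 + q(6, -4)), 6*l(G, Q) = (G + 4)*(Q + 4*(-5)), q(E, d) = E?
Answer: 3*I*√122890 ≈ 1051.7*I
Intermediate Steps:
l(G, Q) = (-20 + Q)*(4 + G)/6 (l(G, Q) = ((G + 4)*(Q + 4*(-5)))/6 = ((4 + G)*(Q - 20))/6 = ((4 + G)*(-20 + Q))/6 = ((-20 + Q)*(4 + G))/6 = (-20 + Q)*(4 + G)/6)
N = 20864 (N = (-108 - 20)*(-169 + 6) = -128*(-163) = 20864)
√(-21082 + N*l(8, -6)) = √(-21082 + 20864*(-40/3 - 10/3*8 + (⅔)*(-6) + (⅙)*8*(-6))) = √(-21082 + 20864*(-40/3 - 80/3 - 4 - 8)) = √(-21082 + 20864*(-52)) = √(-21082 - 1084928) = √(-1106010) = 3*I*√122890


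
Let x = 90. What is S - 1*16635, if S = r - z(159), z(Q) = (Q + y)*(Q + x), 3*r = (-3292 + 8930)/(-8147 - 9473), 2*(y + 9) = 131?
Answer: -928943227/13215 ≈ -70295.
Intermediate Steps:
y = 113/2 (y = -9 + (½)*131 = -9 + 131/2 = 113/2 ≈ 56.500)
r = -2819/26430 (r = ((-3292 + 8930)/(-8147 - 9473))/3 = (5638/(-17620))/3 = (5638*(-1/17620))/3 = (⅓)*(-2819/8810) = -2819/26430 ≈ -0.10666)
z(Q) = (90 + Q)*(113/2 + Q) (z(Q) = (Q + 113/2)*(Q + 90) = (113/2 + Q)*(90 + Q) = (90 + Q)*(113/2 + Q))
S = -709111702/13215 (S = -2819/26430 - (5085 + 159² + (293/2)*159) = -2819/26430 - (5085 + 25281 + 46587/2) = -2819/26430 - 1*107319/2 = -2819/26430 - 107319/2 = -709111702/13215 ≈ -53660.)
S - 1*16635 = -709111702/13215 - 1*16635 = -709111702/13215 - 16635 = -928943227/13215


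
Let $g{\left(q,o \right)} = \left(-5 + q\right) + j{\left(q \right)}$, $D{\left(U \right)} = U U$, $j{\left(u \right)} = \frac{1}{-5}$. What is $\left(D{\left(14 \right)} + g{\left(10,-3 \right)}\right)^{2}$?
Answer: $\frac{1008016}{25} \approx 40321.0$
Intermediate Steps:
$j{\left(u \right)} = - \frac{1}{5}$
$D{\left(U \right)} = U^{2}$
$g{\left(q,o \right)} = - \frac{26}{5} + q$ ($g{\left(q,o \right)} = \left(-5 + q\right) - \frac{1}{5} = - \frac{26}{5} + q$)
$\left(D{\left(14 \right)} + g{\left(10,-3 \right)}\right)^{2} = \left(14^{2} + \left(- \frac{26}{5} + 10\right)\right)^{2} = \left(196 + \frac{24}{5}\right)^{2} = \left(\frac{1004}{5}\right)^{2} = \frac{1008016}{25}$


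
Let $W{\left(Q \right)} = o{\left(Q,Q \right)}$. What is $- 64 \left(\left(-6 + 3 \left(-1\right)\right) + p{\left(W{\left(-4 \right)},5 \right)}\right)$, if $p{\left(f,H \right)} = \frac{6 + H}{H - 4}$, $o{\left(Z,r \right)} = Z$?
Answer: $-128$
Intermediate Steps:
$W{\left(Q \right)} = Q$
$p{\left(f,H \right)} = \frac{6 + H}{-4 + H}$
$- 64 \left(\left(-6 + 3 \left(-1\right)\right) + p{\left(W{\left(-4 \right)},5 \right)}\right) = - 64 \left(\left(-6 + 3 \left(-1\right)\right) + \frac{6 + 5}{-4 + 5}\right) = - 64 \left(\left(-6 - 3\right) + 1^{-1} \cdot 11\right) = - 64 \left(-9 + 1 \cdot 11\right) = - 64 \left(-9 + 11\right) = \left(-64\right) 2 = -128$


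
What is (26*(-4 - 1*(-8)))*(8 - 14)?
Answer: -624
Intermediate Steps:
(26*(-4 - 1*(-8)))*(8 - 14) = (26*(-4 + 8))*(-6) = (26*4)*(-6) = 104*(-6) = -624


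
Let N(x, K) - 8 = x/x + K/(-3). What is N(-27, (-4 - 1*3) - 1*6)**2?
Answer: 1600/9 ≈ 177.78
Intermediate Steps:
N(x, K) = 9 - K/3 (N(x, K) = 8 + (x/x + K/(-3)) = 8 + (1 + K*(-1/3)) = 8 + (1 - K/3) = 9 - K/3)
N(-27, (-4 - 1*3) - 1*6)**2 = (9 - ((-4 - 1*3) - 1*6)/3)**2 = (9 - ((-4 - 3) - 6)/3)**2 = (9 - (-7 - 6)/3)**2 = (9 - 1/3*(-13))**2 = (9 + 13/3)**2 = (40/3)**2 = 1600/9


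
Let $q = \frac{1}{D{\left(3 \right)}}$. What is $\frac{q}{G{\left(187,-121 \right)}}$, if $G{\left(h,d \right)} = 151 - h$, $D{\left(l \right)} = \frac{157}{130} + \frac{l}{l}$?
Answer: $- \frac{65}{5166} \approx -0.012582$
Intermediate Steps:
$D{\left(l \right)} = \frac{287}{130}$ ($D{\left(l \right)} = 157 \cdot \frac{1}{130} + 1 = \frac{157}{130} + 1 = \frac{287}{130}$)
$q = \frac{130}{287}$ ($q = \frac{1}{\frac{287}{130}} = \frac{130}{287} \approx 0.45296$)
$\frac{q}{G{\left(187,-121 \right)}} = \frac{130}{287 \left(151 - 187\right)} = \frac{130}{287 \left(-36\right)} = \frac{130}{287} \left(- \frac{1}{36}\right) = - \frac{65}{5166}$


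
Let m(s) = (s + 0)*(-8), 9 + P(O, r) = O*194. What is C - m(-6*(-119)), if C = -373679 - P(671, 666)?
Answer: -498132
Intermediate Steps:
P(O, r) = -9 + 194*O (P(O, r) = -9 + O*194 = -9 + 194*O)
m(s) = -8*s (m(s) = s*(-8) = -8*s)
C = -503844 (C = -373679 - (-9 + 194*671) = -373679 - (-9 + 130174) = -373679 - 1*130165 = -373679 - 130165 = -503844)
C - m(-6*(-119)) = -503844 - (-8)*(-6*(-119)) = -503844 - (-8)*714 = -503844 - 1*(-5712) = -503844 + 5712 = -498132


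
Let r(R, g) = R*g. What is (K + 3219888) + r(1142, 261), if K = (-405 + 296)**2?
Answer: 3529831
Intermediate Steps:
K = 11881 (K = (-109)**2 = 11881)
(K + 3219888) + r(1142, 261) = (11881 + 3219888) + 1142*261 = 3231769 + 298062 = 3529831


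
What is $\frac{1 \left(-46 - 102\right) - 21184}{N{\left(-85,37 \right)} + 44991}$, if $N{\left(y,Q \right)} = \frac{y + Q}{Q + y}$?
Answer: $- \frac{5333}{11248} \approx -0.47413$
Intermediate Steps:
$N{\left(y,Q \right)} = 1$ ($N{\left(y,Q \right)} = \frac{Q + y}{Q + y} = 1$)
$\frac{1 \left(-46 - 102\right) - 21184}{N{\left(-85,37 \right)} + 44991} = \frac{1 \left(-46 - 102\right) - 21184}{1 + 44991} = \frac{1 \left(-148\right) - 21184}{44992} = \left(-148 - 21184\right) \frac{1}{44992} = \left(-21332\right) \frac{1}{44992} = - \frac{5333}{11248}$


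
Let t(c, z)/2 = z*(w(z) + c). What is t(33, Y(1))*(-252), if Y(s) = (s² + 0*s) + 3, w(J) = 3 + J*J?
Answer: -104832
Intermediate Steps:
w(J) = 3 + J²
Y(s) = 3 + s² (Y(s) = (s² + 0) + 3 = s² + 3 = 3 + s²)
t(c, z) = 2*z*(3 + c + z²) (t(c, z) = 2*(z*((3 + z²) + c)) = 2*(z*(3 + c + z²)) = 2*z*(3 + c + z²))
t(33, Y(1))*(-252) = (2*(3 + 1²)*(3 + 33 + (3 + 1²)²))*(-252) = (2*(3 + 1)*(3 + 33 + (3 + 1)²))*(-252) = (2*4*(3 + 33 + 4²))*(-252) = (2*4*(3 + 33 + 16))*(-252) = (2*4*52)*(-252) = 416*(-252) = -104832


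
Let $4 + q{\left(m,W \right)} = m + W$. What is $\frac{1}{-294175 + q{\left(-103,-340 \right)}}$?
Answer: $- \frac{1}{294622} \approx -3.3942 \cdot 10^{-6}$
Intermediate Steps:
$q{\left(m,W \right)} = -4 + W + m$ ($q{\left(m,W \right)} = -4 + \left(m + W\right) = -4 + \left(W + m\right) = -4 + W + m$)
$\frac{1}{-294175 + q{\left(-103,-340 \right)}} = \frac{1}{-294175 - 447} = \frac{1}{-294622} = - \frac{1}{294622}$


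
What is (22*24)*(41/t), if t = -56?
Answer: -2706/7 ≈ -386.57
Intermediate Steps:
(22*24)*(41/t) = (22*24)*(41/(-56)) = 528*(41*(-1/56)) = 528*(-41/56) = -2706/7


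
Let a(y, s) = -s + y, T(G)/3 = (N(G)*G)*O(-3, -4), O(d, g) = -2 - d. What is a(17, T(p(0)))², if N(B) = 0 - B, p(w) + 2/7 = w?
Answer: 714025/2401 ≈ 297.39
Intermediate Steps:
p(w) = -2/7 + w
N(B) = -B
T(G) = -3*G² (T(G) = 3*(((-G)*G)*(-2 - 1*(-3))) = 3*((-G²)*(-2 + 3)) = 3*(-G²*1) = 3*(-G²) = -3*G²)
a(y, s) = y - s
a(17, T(p(0)))² = (17 - (-3)*(-2/7 + 0)²)² = (17 - (-3)*(-2/7)²)² = (17 - (-3)*4/49)² = (17 - 1*(-12/49))² = (17 + 12/49)² = (845/49)² = 714025/2401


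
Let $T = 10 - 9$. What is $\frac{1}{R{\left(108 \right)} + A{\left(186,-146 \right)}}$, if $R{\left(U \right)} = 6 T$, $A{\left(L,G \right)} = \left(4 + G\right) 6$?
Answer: $- \frac{1}{846} \approx -0.001182$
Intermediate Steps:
$T = 1$ ($T = 10 - 9 = 1$)
$A{\left(L,G \right)} = 24 + 6 G$
$R{\left(U \right)} = 6$ ($R{\left(U \right)} = 6 \cdot 1 = 6$)
$\frac{1}{R{\left(108 \right)} + A{\left(186,-146 \right)}} = \frac{1}{6 + \left(24 + 6 \left(-146\right)\right)} = \frac{1}{6 + \left(24 - 876\right)} = \frac{1}{6 - 852} = \frac{1}{-846} = - \frac{1}{846}$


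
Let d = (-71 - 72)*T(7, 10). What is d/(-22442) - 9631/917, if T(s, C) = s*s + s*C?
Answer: -4092537/419986 ≈ -9.7445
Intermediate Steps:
T(s, C) = s² + C*s
d = -17017 (d = (-71 - 72)*(7*(10 + 7)) = -1001*17 = -143*119 = -17017)
d/(-22442) - 9631/917 = -17017/(-22442) - 9631/917 = -17017*(-1/22442) - 9631*1/917 = 2431/3206 - 9631/917 = -4092537/419986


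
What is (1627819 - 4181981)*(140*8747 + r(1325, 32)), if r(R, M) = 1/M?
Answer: -50044412508441/16 ≈ -3.1278e+12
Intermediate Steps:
(1627819 - 4181981)*(140*8747 + r(1325, 32)) = (1627819 - 4181981)*(140*8747 + 1/32) = -2554162*(1224580 + 1/32) = -2554162*39186561/32 = -50044412508441/16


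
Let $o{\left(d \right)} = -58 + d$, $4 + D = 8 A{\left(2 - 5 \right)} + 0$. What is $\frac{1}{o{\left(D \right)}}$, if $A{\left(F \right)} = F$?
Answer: $- \frac{1}{86} \approx -0.011628$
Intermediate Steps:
$D = -28$ ($D = -4 + \left(8 \left(2 - 5\right) + 0\right) = -4 + \left(8 \left(-3\right) + 0\right) = -4 + \left(-24 + 0\right) = -4 - 24 = -28$)
$\frac{1}{o{\left(D \right)}} = \frac{1}{-58 - 28} = \frac{1}{-86} = - \frac{1}{86}$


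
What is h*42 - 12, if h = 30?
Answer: 1248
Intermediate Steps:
h*42 - 12 = 30*42 - 12 = 1260 - 12 = 1248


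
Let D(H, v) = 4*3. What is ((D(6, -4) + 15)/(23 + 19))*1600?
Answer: 7200/7 ≈ 1028.6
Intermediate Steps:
D(H, v) = 12
((D(6, -4) + 15)/(23 + 19))*1600 = ((12 + 15)/(23 + 19))*1600 = (27/42)*1600 = (27*(1/42))*1600 = (9/14)*1600 = 7200/7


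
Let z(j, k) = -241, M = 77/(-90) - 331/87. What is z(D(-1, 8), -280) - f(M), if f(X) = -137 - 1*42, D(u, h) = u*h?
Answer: -62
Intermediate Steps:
M = -12163/2610 (M = 77*(-1/90) - 331*1/87 = -77/90 - 331/87 = -12163/2610 ≈ -4.6602)
D(u, h) = h*u
f(X) = -179 (f(X) = -137 - 42 = -179)
z(D(-1, 8), -280) - f(M) = -241 - 1*(-179) = -241 + 179 = -62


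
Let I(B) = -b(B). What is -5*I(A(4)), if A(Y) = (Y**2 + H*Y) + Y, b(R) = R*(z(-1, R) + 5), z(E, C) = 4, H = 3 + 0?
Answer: 1440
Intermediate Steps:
H = 3
b(R) = 9*R (b(R) = R*(4 + 5) = R*9 = 9*R)
A(Y) = Y**2 + 4*Y (A(Y) = (Y**2 + 3*Y) + Y = Y**2 + 4*Y)
I(B) = -9*B
-5*I(A(4)) = -(-45)*4*(4 + 4) = -(-45)*4*8 = -(-45)*32 = -5*(-288) = 1440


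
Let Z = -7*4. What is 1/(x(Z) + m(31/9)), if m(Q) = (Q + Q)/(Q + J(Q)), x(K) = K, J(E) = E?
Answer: -1/27 ≈ -0.037037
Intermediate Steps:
Z = -28
m(Q) = 1 (m(Q) = (Q + Q)/(Q + Q) = (2*Q)/((2*Q)) = (2*Q)*(1/(2*Q)) = 1)
1/(x(Z) + m(31/9)) = 1/(-28 + 1) = 1/(-27) = -1/27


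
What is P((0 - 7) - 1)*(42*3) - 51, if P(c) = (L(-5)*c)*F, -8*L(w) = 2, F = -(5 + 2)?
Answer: -1815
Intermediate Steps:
F = -7 (F = -1*7 = -7)
L(w) = -¼ (L(w) = -⅛*2 = -¼)
P(c) = 7*c/4 (P(c) = -c/4*(-7) = 7*c/4)
P((0 - 7) - 1)*(42*3) - 51 = (7*((0 - 7) - 1)/4)*(42*3) - 51 = (7*(-7 - 1)/4)*126 - 51 = ((7/4)*(-8))*126 - 51 = -14*126 - 51 = -1764 - 51 = -1815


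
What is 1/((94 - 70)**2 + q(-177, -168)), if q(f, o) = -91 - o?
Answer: 1/653 ≈ 0.0015314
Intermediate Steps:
1/((94 - 70)**2 + q(-177, -168)) = 1/((94 - 70)**2 + (-91 - 1*(-168))) = 1/(24**2 + (-91 + 168)) = 1/(576 + 77) = 1/653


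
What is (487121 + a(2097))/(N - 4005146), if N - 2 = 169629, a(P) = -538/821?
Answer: -133308601/1049652605 ≈ -0.12700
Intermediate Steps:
a(P) = -538/821 (a(P) = -538*1/821 = -538/821)
N = 169631 (N = 2 + 169629 = 169631)
(487121 + a(2097))/(N - 4005146) = (487121 - 538/821)/(169631 - 4005146) = (399925803/821)/(-3835515) = (399925803/821)*(-1/3835515) = -133308601/1049652605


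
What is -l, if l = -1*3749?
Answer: 3749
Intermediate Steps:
l = -3749
-l = -1*(-3749) = 3749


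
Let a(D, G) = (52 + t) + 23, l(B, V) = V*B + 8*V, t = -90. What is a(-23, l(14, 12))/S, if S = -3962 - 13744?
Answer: 5/5902 ≈ 0.00084717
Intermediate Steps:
l(B, V) = 8*V + B*V (l(B, V) = B*V + 8*V = 8*V + B*V)
S = -17706
a(D, G) = -15 (a(D, G) = (52 - 90) + 23 = -38 + 23 = -15)
a(-23, l(14, 12))/S = -15/(-17706) = -15*(-1/17706) = 5/5902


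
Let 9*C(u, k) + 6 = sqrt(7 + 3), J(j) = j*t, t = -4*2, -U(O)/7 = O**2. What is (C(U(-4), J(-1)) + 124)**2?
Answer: (1110 + sqrt(10))**2/81 ≈ 15298.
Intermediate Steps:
U(O) = -7*O**2
t = -8
J(j) = -8*j (J(j) = j*(-8) = -8*j)
C(u, k) = -2/3 + sqrt(10)/9 (C(u, k) = -2/3 + sqrt(7 + 3)/9 = -2/3 + sqrt(10)/9)
(C(U(-4), J(-1)) + 124)**2 = ((-2/3 + sqrt(10)/9) + 124)**2 = (370/3 + sqrt(10)/9)**2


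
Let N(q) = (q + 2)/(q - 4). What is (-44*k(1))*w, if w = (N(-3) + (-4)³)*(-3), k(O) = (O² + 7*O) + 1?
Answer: -531036/7 ≈ -75862.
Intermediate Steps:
N(q) = (2 + q)/(-4 + q)
k(O) = 1 + O² + 7*O
w = 1341/7 (w = ((2 - 3)/(-4 - 3) + (-4)³)*(-3) = (-1/(-7) - 64)*(-3) = (-⅐*(-1) - 64)*(-3) = (⅐ - 64)*(-3) = -447/7*(-3) = 1341/7 ≈ 191.57)
(-44*k(1))*w = -44*(1 + 1² + 7*1)*(1341/7) = -44*(1 + 1 + 7)*(1341/7) = -44*9*(1341/7) = -396*1341/7 = -531036/7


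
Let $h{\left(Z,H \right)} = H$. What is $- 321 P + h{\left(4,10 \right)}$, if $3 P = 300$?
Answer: $-32090$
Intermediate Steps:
$P = 100$ ($P = \frac{1}{3} \cdot 300 = 100$)
$- 321 P + h{\left(4,10 \right)} = \left(-321\right) 100 + 10 = -32100 + 10 = -32090$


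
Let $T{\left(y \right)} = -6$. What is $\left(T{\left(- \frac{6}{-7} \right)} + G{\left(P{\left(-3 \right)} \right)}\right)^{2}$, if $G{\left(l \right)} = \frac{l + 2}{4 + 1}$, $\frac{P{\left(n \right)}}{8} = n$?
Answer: $\frac{2704}{25} \approx 108.16$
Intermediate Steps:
$P{\left(n \right)} = 8 n$
$G{\left(l \right)} = \frac{2}{5} + \frac{l}{5}$ ($G{\left(l \right)} = \frac{2 + l}{5} = \left(2 + l\right) \frac{1}{5} = \frac{2}{5} + \frac{l}{5}$)
$\left(T{\left(- \frac{6}{-7} \right)} + G{\left(P{\left(-3 \right)} \right)}\right)^{2} = \left(-6 + \left(\frac{2}{5} + \frac{8 \left(-3\right)}{5}\right)\right)^{2} = \left(-6 + \left(\frac{2}{5} + \frac{1}{5} \left(-24\right)\right)\right)^{2} = \left(-6 + \left(\frac{2}{5} - \frac{24}{5}\right)\right)^{2} = \left(-6 - \frac{22}{5}\right)^{2} = \left(- \frac{52}{5}\right)^{2} = \frac{2704}{25}$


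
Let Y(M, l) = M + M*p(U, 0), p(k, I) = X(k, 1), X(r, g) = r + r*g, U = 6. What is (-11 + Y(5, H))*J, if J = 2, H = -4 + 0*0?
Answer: 108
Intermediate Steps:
X(r, g) = r + g*r
p(k, I) = 2*k (p(k, I) = k*(1 + 1) = k*2 = 2*k)
H = -4 (H = -4 + 0 = -4)
Y(M, l) = 13*M (Y(M, l) = M + M*(2*6) = M + M*12 = M + 12*M = 13*M)
(-11 + Y(5, H))*J = (-11 + 13*5)*2 = (-11 + 65)*2 = 54*2 = 108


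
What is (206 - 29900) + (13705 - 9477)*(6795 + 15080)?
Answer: 92457806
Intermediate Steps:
(206 - 29900) + (13705 - 9477)*(6795 + 15080) = -29694 + 4228*21875 = -29694 + 92487500 = 92457806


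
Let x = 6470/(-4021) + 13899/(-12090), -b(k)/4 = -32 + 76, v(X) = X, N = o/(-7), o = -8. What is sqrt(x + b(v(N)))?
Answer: I*sqrt(46940247828203990)/16204630 ≈ 13.37*I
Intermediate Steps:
N = 8/7 (N = -8/(-7) = -8*(-1/7) = 8/7 ≈ 1.1429)
b(k) = -176 (b(k) = -4*(-32 + 76) = -4*44 = -176)
x = -44703393/16204630 (x = 6470*(-1/4021) + 13899*(-1/12090) = -6470/4021 - 4633/4030 = -44703393/16204630 ≈ -2.7587)
sqrt(x + b(v(N))) = sqrt(-44703393/16204630 - 176) = sqrt(-2896718273/16204630) = I*sqrt(46940247828203990)/16204630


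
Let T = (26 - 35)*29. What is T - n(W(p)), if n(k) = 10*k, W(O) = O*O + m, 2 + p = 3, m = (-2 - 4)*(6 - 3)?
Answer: -91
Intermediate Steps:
m = -18 (m = -6*3 = -18)
p = 1 (p = -2 + 3 = 1)
W(O) = -18 + O**2 (W(O) = O*O - 18 = O**2 - 18 = -18 + O**2)
T = -261 (T = -9*29 = -261)
T - n(W(p)) = -261 - 10*(-18 + 1**2) = -261 - 10*(-18 + 1) = -261 - 10*(-17) = -261 - 1*(-170) = -261 + 170 = -91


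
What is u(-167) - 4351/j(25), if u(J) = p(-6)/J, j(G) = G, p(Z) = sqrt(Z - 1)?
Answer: -4351/25 - I*sqrt(7)/167 ≈ -174.04 - 0.015843*I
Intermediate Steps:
p(Z) = sqrt(-1 + Z)
u(J) = I*sqrt(7)/J (u(J) = sqrt(-1 - 6)/J = sqrt(-7)/J = (I*sqrt(7))/J = I*sqrt(7)/J)
u(-167) - 4351/j(25) = I*sqrt(7)/(-167) - 4351/25 = I*sqrt(7)*(-1/167) - 4351/25 = -I*sqrt(7)/167 - 1*4351/25 = -I*sqrt(7)/167 - 4351/25 = -4351/25 - I*sqrt(7)/167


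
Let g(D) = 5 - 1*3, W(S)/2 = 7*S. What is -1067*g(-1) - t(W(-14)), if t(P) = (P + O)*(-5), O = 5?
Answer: -3089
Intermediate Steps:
W(S) = 14*S (W(S) = 2*(7*S) = 14*S)
g(D) = 2 (g(D) = 5 - 3 = 2)
t(P) = -25 - 5*P (t(P) = (P + 5)*(-5) = (5 + P)*(-5) = -25 - 5*P)
-1067*g(-1) - t(W(-14)) = -1067*2 - (-25 - 70*(-14)) = -2134 - (-25 - 5*(-196)) = -2134 - (-25 + 980) = -2134 - 1*955 = -2134 - 955 = -3089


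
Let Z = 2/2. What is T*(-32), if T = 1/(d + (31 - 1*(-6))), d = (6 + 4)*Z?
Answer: -32/47 ≈ -0.68085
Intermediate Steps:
Z = 1 (Z = 2*(1/2) = 1)
d = 10 (d = (6 + 4)*1 = 10*1 = 10)
T = 1/47 (T = 1/(10 + (31 - 1*(-6))) = 1/(10 + (31 + 6)) = 1/(10 + 37) = 1/47 ≈ 0.021277)
T*(-32) = (1/47)*(-32) = -32/47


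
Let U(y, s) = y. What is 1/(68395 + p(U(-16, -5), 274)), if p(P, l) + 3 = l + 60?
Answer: 1/68726 ≈ 1.4551e-5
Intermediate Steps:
p(P, l) = 57 + l (p(P, l) = -3 + (l + 60) = -3 + (60 + l) = 57 + l)
1/(68395 + p(U(-16, -5), 274)) = 1/(68395 + (57 + 274)) = 1/(68395 + 331) = 1/68726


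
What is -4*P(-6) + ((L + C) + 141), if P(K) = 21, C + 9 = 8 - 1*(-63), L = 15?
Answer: 134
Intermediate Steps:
C = 62 (C = -9 + (8 - 1*(-63)) = -9 + (8 + 63) = -9 + 71 = 62)
-4*P(-6) + ((L + C) + 141) = -4*21 + ((15 + 62) + 141) = -84 + (77 + 141) = -84 + 218 = 134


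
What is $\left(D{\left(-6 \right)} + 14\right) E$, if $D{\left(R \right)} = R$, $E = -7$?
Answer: $-56$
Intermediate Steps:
$\left(D{\left(-6 \right)} + 14\right) E = \left(-6 + 14\right) \left(-7\right) = 8 \left(-7\right) = -56$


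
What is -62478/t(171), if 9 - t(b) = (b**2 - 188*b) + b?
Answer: -6942/305 ≈ -22.761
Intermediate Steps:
t(b) = 9 - b**2 + 187*b (t(b) = 9 - ((b**2 - 188*b) + b) = 9 - (b**2 - 187*b) = 9 + (-b**2 + 187*b) = 9 - b**2 + 187*b)
-62478/t(171) = -62478/(9 - 1*171**2 + 187*171) = -62478/(9 - 1*29241 + 31977) = -62478/(9 - 29241 + 31977) = -62478/2745 = -62478*1/2745 = -6942/305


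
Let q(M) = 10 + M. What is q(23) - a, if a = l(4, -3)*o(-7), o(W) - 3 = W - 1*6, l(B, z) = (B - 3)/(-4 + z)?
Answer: 221/7 ≈ 31.571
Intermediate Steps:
l(B, z) = (-3 + B)/(-4 + z)
o(W) = -3 + W (o(W) = 3 + (W - 1*6) = 3 + (W - 6) = 3 + (-6 + W) = -3 + W)
a = 10/7 (a = ((-3 + 4)/(-4 - 3))*(-3 - 7) = (1/(-7))*(-10) = -⅐*1*(-10) = -⅐*(-10) = 10/7 ≈ 1.4286)
q(23) - a = (10 + 23) - 1*10/7 = 33 - 10/7 = 221/7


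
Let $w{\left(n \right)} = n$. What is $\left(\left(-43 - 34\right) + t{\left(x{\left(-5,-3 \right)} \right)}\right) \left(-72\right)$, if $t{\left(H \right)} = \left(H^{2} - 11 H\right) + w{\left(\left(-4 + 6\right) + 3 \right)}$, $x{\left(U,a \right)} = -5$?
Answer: $-576$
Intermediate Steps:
$t{\left(H \right)} = 5 + H^{2} - 11 H$ ($t{\left(H \right)} = \left(H^{2} - 11 H\right) + \left(\left(-4 + 6\right) + 3\right) = \left(H^{2} - 11 H\right) + \left(2 + 3\right) = \left(H^{2} - 11 H\right) + 5 = 5 + H^{2} - 11 H$)
$\left(\left(-43 - 34\right) + t{\left(x{\left(-5,-3 \right)} \right)}\right) \left(-72\right) = \left(\left(-43 - 34\right) + \left(5 + \left(-5\right)^{2} - -55\right)\right) \left(-72\right) = \left(-77 + \left(5 + 25 + 55\right)\right) \left(-72\right) = \left(-77 + 85\right) \left(-72\right) = 8 \left(-72\right) = -576$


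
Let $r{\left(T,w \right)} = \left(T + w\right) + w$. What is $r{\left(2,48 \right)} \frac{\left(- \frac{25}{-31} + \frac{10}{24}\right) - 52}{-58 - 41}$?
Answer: $\frac{925561}{18414} \approx 50.264$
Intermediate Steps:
$r{\left(T,w \right)} = T + 2 w$
$r{\left(2,48 \right)} \frac{\left(- \frac{25}{-31} + \frac{10}{24}\right) - 52}{-58 - 41} = \left(2 + 2 \cdot 48\right) \frac{\left(- \frac{25}{-31} + \frac{10}{24}\right) - 52}{-58 - 41} = \left(2 + 96\right) \frac{\left(\left(-25\right) \left(- \frac{1}{31}\right) + 10 \cdot \frac{1}{24}\right) - 52}{-99} = 98 \left(\left(\frac{25}{31} + \frac{5}{12}\right) - 52\right) \left(- \frac{1}{99}\right) = 98 \left(\frac{455}{372} - 52\right) \left(- \frac{1}{99}\right) = 98 \left(\left(- \frac{18889}{372}\right) \left(- \frac{1}{99}\right)\right) = 98 \cdot \frac{18889}{36828} = \frac{925561}{18414}$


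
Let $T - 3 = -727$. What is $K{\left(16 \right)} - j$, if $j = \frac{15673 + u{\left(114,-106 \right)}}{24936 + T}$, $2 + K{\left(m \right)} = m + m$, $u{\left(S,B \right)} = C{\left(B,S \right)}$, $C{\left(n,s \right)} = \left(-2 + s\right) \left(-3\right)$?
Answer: $\frac{711023}{24212} \approx 29.367$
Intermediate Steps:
$C{\left(n,s \right)} = 6 - 3 s$
$u{\left(S,B \right)} = 6 - 3 S$
$T = -724$ ($T = 3 - 727 = -724$)
$K{\left(m \right)} = -2 + 2 m$ ($K{\left(m \right)} = -2 + \left(m + m\right) = -2 + 2 m$)
$j = \frac{15337}{24212}$ ($j = \frac{15673 + \left(6 - 342\right)}{24936 - 724} = \frac{15673 + \left(6 - 342\right)}{24212} = \left(15673 - 336\right) \frac{1}{24212} = 15337 \cdot \frac{1}{24212} = \frac{15337}{24212} \approx 0.63345$)
$K{\left(16 \right)} - j = \left(-2 + 2 \cdot 16\right) - \frac{15337}{24212} = \left(-2 + 32\right) - \frac{15337}{24212} = 30 - \frac{15337}{24212} = \frac{711023}{24212}$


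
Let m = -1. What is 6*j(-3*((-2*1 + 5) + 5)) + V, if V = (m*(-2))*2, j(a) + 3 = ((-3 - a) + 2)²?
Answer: 3160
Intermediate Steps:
j(a) = -3 + (-1 - a)² (j(a) = -3 + ((-3 - a) + 2)² = -3 + (-1 - a)²)
V = 4 (V = -1*(-2)*2 = 2*2 = 4)
6*j(-3*((-2*1 + 5) + 5)) + V = 6*(-3 + (1 - 3*((-2*1 + 5) + 5))²) + 4 = 6*(-3 + (1 - 3*((-2 + 5) + 5))²) + 4 = 6*(-3 + (1 - 3*(3 + 5))²) + 4 = 6*(-3 + (1 - 3*8)²) + 4 = 6*(-3 + (1 - 24)²) + 4 = 6*(-3 + (-23)²) + 4 = 6*(-3 + 529) + 4 = 6*526 + 4 = 3156 + 4 = 3160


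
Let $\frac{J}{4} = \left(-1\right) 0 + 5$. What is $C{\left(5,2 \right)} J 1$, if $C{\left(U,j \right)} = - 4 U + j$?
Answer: $-360$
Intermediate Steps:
$J = 20$ ($J = 4 \left(\left(-1\right) 0 + 5\right) = 4 \left(0 + 5\right) = 4 \cdot 5 = 20$)
$C{\left(U,j \right)} = j - 4 U$
$C{\left(5,2 \right)} J 1 = \left(2 - 20\right) 20 \cdot 1 = \left(-18\right) 20 \cdot 1 = \left(-360\right) 1 = -360$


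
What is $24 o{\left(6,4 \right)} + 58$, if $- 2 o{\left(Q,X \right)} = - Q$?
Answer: $130$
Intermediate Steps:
$o{\left(Q,X \right)} = \frac{Q}{2}$ ($o{\left(Q,X \right)} = - \frac{\left(-1\right) Q}{2} = \frac{Q}{2}$)
$24 o{\left(6,4 \right)} + 58 = 24 \cdot \frac{1}{2} \cdot 6 + 58 = 24 \cdot 3 + 58 = 72 + 58 = 130$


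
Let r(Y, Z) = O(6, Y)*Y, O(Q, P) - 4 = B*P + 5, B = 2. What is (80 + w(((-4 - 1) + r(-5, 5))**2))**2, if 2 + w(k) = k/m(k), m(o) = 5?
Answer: 6084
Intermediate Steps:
O(Q, P) = 9 + 2*P (O(Q, P) = 4 + (2*P + 5) = 4 + (5 + 2*P) = 9 + 2*P)
r(Y, Z) = Y*(9 + 2*Y) (r(Y, Z) = (9 + 2*Y)*Y = Y*(9 + 2*Y))
w(k) = -2 + k/5
(80 + w(((-4 - 1) + r(-5, 5))**2))**2 = (80 + (-2 + ((-4 - 1) - 5*(9 + 2*(-5)))**2/5))**2 = (80 + (-2 + (-5 - 5*(9 - 10))**2/5))**2 = (80 + (-2 + (-5 - 5*(-1))**2/5))**2 = (80 + (-2 + (-5 + 5)**2/5))**2 = (80 + (-2 + (1/5)*0**2))**2 = (80 + (-2 + (1/5)*0))**2 = (80 + (-2 + 0))**2 = (80 - 2)**2 = 78**2 = 6084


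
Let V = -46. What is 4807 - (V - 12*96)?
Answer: 6005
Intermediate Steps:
4807 - (V - 12*96) = 4807 - (-46 - 12*96) = 4807 - (-46 - 1152) = 4807 - 1*(-1198) = 4807 + 1198 = 6005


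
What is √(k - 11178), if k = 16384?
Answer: √5206 ≈ 72.153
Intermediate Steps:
√(k - 11178) = √(16384 - 11178) = √5206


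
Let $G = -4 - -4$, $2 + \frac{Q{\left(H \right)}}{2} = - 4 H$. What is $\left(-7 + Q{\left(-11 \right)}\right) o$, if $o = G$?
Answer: $0$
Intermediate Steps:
$Q{\left(H \right)} = -4 - 8 H$ ($Q{\left(H \right)} = -4 + 2 \left(- 4 H\right) = -4 - 8 H$)
$G = 0$ ($G = -4 + 4 = 0$)
$o = 0$
$\left(-7 + Q{\left(-11 \right)}\right) o = \left(-7 - -84\right) 0 = \left(-7 + \left(-4 + 88\right)\right) 0 = \left(-7 + 84\right) 0 = 77 \cdot 0 = 0$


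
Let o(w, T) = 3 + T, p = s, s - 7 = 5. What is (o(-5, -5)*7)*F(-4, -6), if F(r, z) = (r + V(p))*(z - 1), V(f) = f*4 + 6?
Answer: 4900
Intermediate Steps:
s = 12 (s = 7 + 5 = 12)
p = 12
V(f) = 6 + 4*f (V(f) = 4*f + 6 = 6 + 4*f)
F(r, z) = (-1 + z)*(54 + r) (F(r, z) = (r + (6 + 4*12))*(z - 1) = (r + (6 + 48))*(-1 + z) = (r + 54)*(-1 + z) = (54 + r)*(-1 + z) = (-1 + z)*(54 + r))
(o(-5, -5)*7)*F(-4, -6) = ((3 - 5)*7)*(-54 - 1*(-4) + 54*(-6) - 4*(-6)) = (-2*7)*(-54 + 4 - 324 + 24) = -14*(-350) = 4900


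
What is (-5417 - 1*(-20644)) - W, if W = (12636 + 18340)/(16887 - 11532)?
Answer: 81509609/5355 ≈ 15221.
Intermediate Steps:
W = 30976/5355 ≈ 5.7845
(-5417 - 1*(-20644)) - W = (-5417 - 1*(-20644)) - 1*30976/5355 = (-5417 + 20644) - 30976/5355 = 15227 - 30976/5355 = 81509609/5355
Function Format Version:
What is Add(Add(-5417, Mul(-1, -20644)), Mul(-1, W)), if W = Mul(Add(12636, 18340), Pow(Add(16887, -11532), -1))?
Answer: Rational(81509609, 5355) ≈ 15221.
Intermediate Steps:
W = Rational(30976, 5355) (W = Mul(30976, Pow(5355, -1)) = Mul(30976, Rational(1, 5355)) = Rational(30976, 5355) ≈ 5.7845)
Add(Add(-5417, Mul(-1, -20644)), Mul(-1, W)) = Add(Add(-5417, Mul(-1, -20644)), Mul(-1, Rational(30976, 5355))) = Add(Add(-5417, 20644), Rational(-30976, 5355)) = Add(15227, Rational(-30976, 5355)) = Rational(81509609, 5355)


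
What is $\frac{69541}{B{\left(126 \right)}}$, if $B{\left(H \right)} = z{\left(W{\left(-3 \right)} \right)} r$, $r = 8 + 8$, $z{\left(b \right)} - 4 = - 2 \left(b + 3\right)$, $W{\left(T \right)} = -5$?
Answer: $\frac{69541}{128} \approx 543.29$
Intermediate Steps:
$z{\left(b \right)} = -2 - 2 b$ ($z{\left(b \right)} = 4 - 2 \left(b + 3\right) = 4 - 2 \left(3 + b\right) = 4 - \left(6 + 2 b\right) = -2 - 2 b$)
$r = 16$
$B{\left(H \right)} = 128$ ($B{\left(H \right)} = \left(-2 - -10\right) 16 = \left(-2 + 10\right) 16 = 8 \cdot 16 = 128$)
$\frac{69541}{B{\left(126 \right)}} = \frac{69541}{128}$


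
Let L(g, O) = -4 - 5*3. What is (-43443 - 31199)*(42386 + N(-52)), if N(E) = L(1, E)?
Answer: -3162357614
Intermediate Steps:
L(g, O) = -19 (L(g, O) = -4 - 15 = -19)
N(E) = -19
(-43443 - 31199)*(42386 + N(-52)) = (-43443 - 31199)*(42386 - 19) = -74642*42367 = -3162357614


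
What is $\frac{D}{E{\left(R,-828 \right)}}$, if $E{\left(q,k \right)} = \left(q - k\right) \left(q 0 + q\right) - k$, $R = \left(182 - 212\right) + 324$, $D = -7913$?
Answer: $- \frac{7913}{330696} \approx -0.023928$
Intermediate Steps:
$R = 294$ ($R = -30 + 324 = 294$)
$E{\left(q,k \right)} = - k + q \left(q - k\right)$ ($E{\left(q,k \right)} = \left(q - k\right) \left(0 + q\right) - k = \left(q - k\right) q - k = q \left(q - k\right) - k = - k + q \left(q - k\right)$)
$\frac{D}{E{\left(R,-828 \right)}} = - \frac{7913}{294^{2} - -828 - \left(-828\right) 294} = - \frac{7913}{86436 + 828 + 243432} = - \frac{7913}{330696}$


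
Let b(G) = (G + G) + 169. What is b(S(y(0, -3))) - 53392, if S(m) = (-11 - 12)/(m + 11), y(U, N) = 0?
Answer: -585499/11 ≈ -53227.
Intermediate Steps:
S(m) = -23/(11 + m)
b(G) = 169 + 2*G (b(G) = 2*G + 169 = 169 + 2*G)
b(S(y(0, -3))) - 53392 = (169 + 2*(-23/(11 + 0))) - 53392 = (169 + 2*(-23/11)) - 53392 = (169 - 46/11) - 53392 = 1813/11 - 53392 = -585499/11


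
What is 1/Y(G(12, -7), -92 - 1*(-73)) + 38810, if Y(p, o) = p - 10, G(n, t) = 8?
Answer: 77619/2 ≈ 38810.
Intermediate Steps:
Y(p, o) = -10 + p
1/Y(G(12, -7), -92 - 1*(-73)) + 38810 = 1/(-10 + 8) + 38810 = 1/(-2) + 38810 = -½ + 38810 = 77619/2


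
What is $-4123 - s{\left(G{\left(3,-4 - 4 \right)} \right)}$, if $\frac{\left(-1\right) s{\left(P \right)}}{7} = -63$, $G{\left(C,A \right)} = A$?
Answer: $-4564$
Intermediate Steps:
$s{\left(P \right)} = 441$ ($s{\left(P \right)} = \left(-7\right) \left(-63\right) = 441$)
$-4123 - s{\left(G{\left(3,-4 - 4 \right)} \right)} = -4123 - 441 = -4564$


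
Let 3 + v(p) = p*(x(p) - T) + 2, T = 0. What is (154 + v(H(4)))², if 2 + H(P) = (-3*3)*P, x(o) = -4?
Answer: 93025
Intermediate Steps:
H(P) = -2 - 9*P (H(P) = -2 + (-3*3)*P = -2 - 9*P)
v(p) = -1 - 4*p (v(p) = -3 + (p*(-4 - 1*0) + 2) = -3 + (p*(-4 + 0) + 2) = -3 + (p*(-4) + 2) = -3 + (-4*p + 2) = -3 + (2 - 4*p) = -1 - 4*p)
(154 + v(H(4)))² = (154 + (-1 - 4*(-2 - 9*4)))² = (154 + (-1 - 4*(-2 - 36)))² = (154 + (-1 - 4*(-38)))² = (154 + (-1 + 152))² = (154 + 151)² = 305² = 93025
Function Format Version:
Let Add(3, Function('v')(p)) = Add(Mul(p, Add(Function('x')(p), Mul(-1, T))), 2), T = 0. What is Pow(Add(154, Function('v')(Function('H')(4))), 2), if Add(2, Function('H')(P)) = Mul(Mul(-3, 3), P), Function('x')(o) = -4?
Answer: 93025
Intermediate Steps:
Function('H')(P) = Add(-2, Mul(-9, P)) (Function('H')(P) = Add(-2, Mul(Mul(-3, 3), P)) = Add(-2, Mul(-9, P)))
Function('v')(p) = Add(-1, Mul(-4, p)) (Function('v')(p) = Add(-3, Add(Mul(p, Add(-4, Mul(-1, 0))), 2)) = Add(-3, Add(Mul(p, Add(-4, 0)), 2)) = Add(-3, Add(Mul(p, -4), 2)) = Add(-3, Add(Mul(-4, p), 2)) = Add(-3, Add(2, Mul(-4, p))) = Add(-1, Mul(-4, p)))
Pow(Add(154, Function('v')(Function('H')(4))), 2) = Pow(Add(154, Add(-1, Mul(-4, Add(-2, Mul(-9, 4))))), 2) = Pow(Add(154, Add(-1, Mul(-4, Add(-2, -36)))), 2) = Pow(Add(154, Add(-1, Mul(-4, -38))), 2) = Pow(Add(154, Add(-1, 152)), 2) = Pow(Add(154, 151), 2) = Pow(305, 2) = 93025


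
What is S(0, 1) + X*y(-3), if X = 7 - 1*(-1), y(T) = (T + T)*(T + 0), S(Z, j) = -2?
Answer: 142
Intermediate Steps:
y(T) = 2*T² (y(T) = (2*T)*T = 2*T²)
X = 8 (X = 7 + 1 = 8)
S(0, 1) + X*y(-3) = -2 + 8*(2*(-3)²) = -2 + 8*(2*9) = -2 + 8*18 = -2 + 144 = 142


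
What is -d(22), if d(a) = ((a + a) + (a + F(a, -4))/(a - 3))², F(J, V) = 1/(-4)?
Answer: -11771761/5776 ≈ -2038.0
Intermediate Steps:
F(J, V) = -¼
d(a) = (2*a + (-¼ + a)/(-3 + a))² (d(a) = ((a + a) + (a - ¼)/(a - 3))² = (2*a + (-¼ + a)/(-3 + a))²)
-d(22) = -(1 - 8*22² + 20*22)²/(16*(-3 + 22)²) = -(1 - 8*484 + 440)²/(16*19²) = -(1 - 3872 + 440)²/(16*361) = -(-3431)²/(16*361) = -11771761/(16*361) = -1*11771761/5776 = -11771761/5776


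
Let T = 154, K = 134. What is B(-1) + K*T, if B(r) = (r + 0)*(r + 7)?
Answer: 20630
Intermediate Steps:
B(r) = r*(7 + r)
B(-1) + K*T = -(7 - 1) + 134*154 = -1*6 + 20636 = -6 + 20636 = 20630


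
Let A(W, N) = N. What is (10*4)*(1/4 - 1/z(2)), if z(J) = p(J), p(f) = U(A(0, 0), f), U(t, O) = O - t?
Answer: -10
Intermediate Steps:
p(f) = f (p(f) = f - 1*0 = f + 0 = f)
z(J) = J
(10*4)*(1/4 - 1/z(2)) = (10*4)*(1/4 - 1/2) = 40*(1*(¼) - 1*½) = 40*(¼ - ½) = 40*(-¼) = -10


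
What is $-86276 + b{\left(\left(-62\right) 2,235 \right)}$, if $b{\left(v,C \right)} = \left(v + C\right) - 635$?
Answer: $-86800$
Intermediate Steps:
$b{\left(v,C \right)} = -635 + C + v$ ($b{\left(v,C \right)} = \left(C + v\right) - 635 = -635 + C + v$)
$-86276 + b{\left(\left(-62\right) 2,235 \right)} = -86276 - 524 = -86800$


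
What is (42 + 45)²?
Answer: 7569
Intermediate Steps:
(42 + 45)² = 87² = 7569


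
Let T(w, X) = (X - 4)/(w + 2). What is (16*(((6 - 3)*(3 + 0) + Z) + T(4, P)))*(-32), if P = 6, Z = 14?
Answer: -35840/3 ≈ -11947.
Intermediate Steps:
T(w, X) = (-4 + X)/(2 + w)
(16*(((6 - 3)*(3 + 0) + Z) + T(4, P)))*(-32) = (16*(((6 - 3)*(3 + 0) + 14) + (-4 + 6)/(2 + 4)))*(-32) = (16*((3*3 + 14) + 2/6))*(-32) = (16*((9 + 14) + (1/6)*2))*(-32) = (16*(23 + 1/3))*(-32) = (16*(70/3))*(-32) = (1120/3)*(-32) = -35840/3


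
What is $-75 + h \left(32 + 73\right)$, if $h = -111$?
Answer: $-11730$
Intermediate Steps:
$-75 + h \left(32 + 73\right) = -75 - 111 \left(32 + 73\right) = -75 - 11655 = -11730$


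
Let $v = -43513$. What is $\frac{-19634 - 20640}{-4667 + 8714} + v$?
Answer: $- \frac{176137385}{4047} \approx -43523.0$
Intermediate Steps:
$\frac{-19634 - 20640}{-4667 + 8714} + v = \frac{-19634 - 20640}{-4667 + 8714} - 43513 = - \frac{40274}{4047} - 43513 = - \frac{176137385}{4047}$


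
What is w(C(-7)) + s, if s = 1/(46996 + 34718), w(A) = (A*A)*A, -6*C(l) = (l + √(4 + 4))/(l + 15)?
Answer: 6977741/1506152448 - 155*√2/55296 ≈ 0.00066865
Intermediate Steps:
C(l) = -(l + 2*√2)/(6*(15 + l)) (C(l) = -(l + √(4 + 4))/(6*(l + 15)) = -(l + √8)/(6*(15 + l)) = -(l + 2*√2)/(6*(15 + l)))
w(A) = A³ (w(A) = A²*A = A³)
s = 1/81714 ≈ 1.2238e-5
w(C(-7)) + s = ((-1*(-7) - 2*√2)/(6*(15 - 7)))³ + 1/81714 = ((⅙)*(7 - 2*√2)/8)³ + 1/81714 = ((⅙)*(⅛)*(7 - 2*√2))³ + 1/81714 = (7/48 - √2/24)³ + 1/81714 = 1/81714 + (7/48 - √2/24)³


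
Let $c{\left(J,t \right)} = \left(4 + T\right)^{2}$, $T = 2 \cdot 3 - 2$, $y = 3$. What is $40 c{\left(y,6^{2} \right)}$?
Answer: $2560$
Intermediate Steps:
$T = 4$ ($T = 6 - 2 = 4$)
$c{\left(J,t \right)} = 64$ ($c{\left(J,t \right)} = \left(4 + 4\right)^{2} = 8^{2} = 64$)
$40 c{\left(y,6^{2} \right)} = 40 \cdot 64 = 2560$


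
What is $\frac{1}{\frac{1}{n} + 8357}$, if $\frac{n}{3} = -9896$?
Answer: $\frac{29688}{248102615} \approx 0.00011966$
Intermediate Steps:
$n = -29688$ ($n = 3 \left(-9896\right) = -29688$)
$\frac{1}{\frac{1}{n} + 8357} = \frac{1}{\frac{1}{-29688} + 8357} = \frac{1}{- \frac{1}{29688} + 8357} = \frac{1}{\frac{248102615}{29688}} = \frac{29688}{248102615}$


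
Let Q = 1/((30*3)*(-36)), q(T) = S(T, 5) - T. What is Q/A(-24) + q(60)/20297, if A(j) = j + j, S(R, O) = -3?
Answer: -9777463/3156589440 ≈ -0.0030975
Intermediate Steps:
q(T) = -3 - T
A(j) = 2*j
Q = -1/3240 (Q = 1/(90*(-36)) = 1/(-3240) = -1/3240 ≈ -0.00030864)
Q/A(-24) + q(60)/20297 = -1/(3240*(2*(-24))) + (-3 - 1*60)/20297 = -1/3240/(-48) + (-3 - 60)*(1/20297) = -1/3240*(-1/48) - 63*1/20297 = 1/155520 - 63/20297 = -9777463/3156589440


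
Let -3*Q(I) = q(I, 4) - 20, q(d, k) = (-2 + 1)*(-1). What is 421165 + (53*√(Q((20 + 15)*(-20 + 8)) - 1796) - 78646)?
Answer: 342519 + 53*I*√16107/3 ≈ 3.4252e+5 + 2242.1*I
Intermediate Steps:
q(d, k) = 1 (q(d, k) = -1*(-1) = 1)
Q(I) = 19/3 (Q(I) = -(1 - 20)/3 = -⅓*(-19) = 19/3)
421165 + (53*√(Q((20 + 15)*(-20 + 8)) - 1796) - 78646) = 421165 + (53*√(19/3 - 1796) - 78646) = 421165 + (53*√(-5369/3) - 78646) = 421165 + (53*(I*√16107/3) - 78646) = 421165 + (53*I*√16107/3 - 78646) = 421165 + (-78646 + 53*I*√16107/3) = 342519 + 53*I*√16107/3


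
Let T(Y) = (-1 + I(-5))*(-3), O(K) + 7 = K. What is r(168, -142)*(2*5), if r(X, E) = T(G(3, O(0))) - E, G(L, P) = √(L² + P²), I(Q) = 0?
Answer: 1450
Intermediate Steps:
O(K) = -7 + K
T(Y) = 3 (T(Y) = (-1 + 0)*(-3) = -1*(-3) = 3)
r(X, E) = 3 - E
r(168, -142)*(2*5) = (3 - 1*(-142))*(2*5) = (3 + 142)*10 = 145*10 = 1450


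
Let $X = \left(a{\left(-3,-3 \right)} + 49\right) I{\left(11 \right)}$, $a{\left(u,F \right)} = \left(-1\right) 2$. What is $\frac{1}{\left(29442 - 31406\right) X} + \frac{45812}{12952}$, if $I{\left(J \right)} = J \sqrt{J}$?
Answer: $\frac{11453}{3238} - \frac{\sqrt{11}}{11169268} \approx 3.5371$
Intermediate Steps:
$a{\left(u,F \right)} = -2$
$I{\left(J \right)} = J^{\frac{3}{2}}$
$X = 517 \sqrt{11}$ ($X = \left(-2 + 49\right) 11^{\frac{3}{2}} = 47 \cdot 11 \sqrt{11} = 517 \sqrt{11} \approx 1714.7$)
$\frac{1}{\left(29442 - 31406\right) X} + \frac{45812}{12952} = \frac{1}{\left(29442 - 31406\right) 517 \sqrt{11}} + \frac{45812}{12952} = \frac{\frac{1}{5687} \sqrt{11}}{-1964} + 45812 \cdot \frac{1}{12952} = - \frac{\frac{1}{5687} \sqrt{11}}{1964} + \frac{11453}{3238} = - \frac{\sqrt{11}}{11169268} + \frac{11453}{3238} = \frac{11453}{3238} - \frac{\sqrt{11}}{11169268}$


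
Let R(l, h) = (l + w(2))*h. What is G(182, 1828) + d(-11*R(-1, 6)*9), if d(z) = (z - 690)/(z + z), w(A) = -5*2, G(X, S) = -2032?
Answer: -2212361/1089 ≈ -2031.6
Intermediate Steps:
w(A) = -10
R(l, h) = h*(-10 + l) (R(l, h) = (l - 10)*h = (-10 + l)*h = h*(-10 + l))
d(z) = (-690 + z)/(2*z) (d(z) = (-690 + z)/((2*z)) = (-690 + z)*(1/(2*z)) = (-690 + z)/(2*z))
G(182, 1828) + d(-11*R(-1, 6)*9) = -2032 + (-690 - 66*(-10 - 1)*9)/(2*((-66*(-10 - 1)*9))) = -2032 + (-690 - 66*(-11)*9)/(2*((-66*(-11)*9))) = -2032 + (-690 - 11*(-66)*9)/(2*((-11*(-66)*9))) = -2032 + (-690 + 726*9)/(2*((726*9))) = -2032 + (½)*(-690 + 6534)/6534 = -2032 + (½)*(1/6534)*5844 = -2032 + 487/1089 = -2212361/1089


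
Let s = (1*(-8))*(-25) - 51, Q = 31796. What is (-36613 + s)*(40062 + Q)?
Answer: -2620230112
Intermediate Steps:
s = 149 (s = -8*(-25) - 51 = 200 - 51 = 149)
(-36613 + s)*(40062 + Q) = (-36613 + 149)*(40062 + 31796) = -36464*71858 = -2620230112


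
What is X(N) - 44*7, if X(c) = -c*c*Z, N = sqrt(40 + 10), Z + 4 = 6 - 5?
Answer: -158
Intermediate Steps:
Z = -3 (Z = -4 + (6 - 5) = -4 + 1 = -3)
N = 5*sqrt(2) (N = sqrt(50) = 5*sqrt(2) ≈ 7.0711)
X(c) = 3*c**2 (X(c) = -c*c*(-3) = -c**2*(-3) = -(-3)*c**2 = 3*c**2)
X(N) - 44*7 = 3*(5*sqrt(2))**2 - 44*7 = 3*50 - 1*308 = 150 - 308 = -158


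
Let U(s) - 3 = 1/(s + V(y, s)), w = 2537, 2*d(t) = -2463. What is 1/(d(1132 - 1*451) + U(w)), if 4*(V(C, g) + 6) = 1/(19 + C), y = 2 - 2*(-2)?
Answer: -506202/621868957 ≈ -0.00081400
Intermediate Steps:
d(t) = -2463/2 (d(t) = (1/2)*(-2463) = -2463/2)
y = 6 (y = 2 + 4 = 6)
V(C, g) = -6 + 1/(4*(19 + C))
U(s) = 3 + 1/(-599/100 + s) (U(s) = 3 + 1/(s + (-455 - 24*6)/(4*(19 + 6))) = 3 + 1/(s + (1/4)*(-455 - 144)/25) = 3 + 1/(s + (1/4)*(1/25)*(-599)) = 3 + 1/(s - 599/100) = 3 + 1/(-599/100 + s))
1/(d(1132 - 1*451) + U(w)) = 1/(-2463/2 + (-1697 + 300*2537)/(-599 + 100*2537)) = 1/(-2463/2 + (-1697 + 761100)/(-599 + 253700)) = 1/(-2463/2 + 759403/253101) = 1/(-621868957/506202) = -506202/621868957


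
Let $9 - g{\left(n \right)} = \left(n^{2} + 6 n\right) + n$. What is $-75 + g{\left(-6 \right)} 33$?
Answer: $420$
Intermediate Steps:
$g{\left(n \right)} = 9 - n^{2} - 7 n$ ($g{\left(n \right)} = 9 - \left(\left(n^{2} + 6 n\right) + n\right) = 9 - \left(n^{2} + 7 n\right) = 9 - n^{2} - 7 n$)
$-75 + g{\left(-6 \right)} 33 = -75 + \left(9 - \left(-6\right)^{2} - -42\right) 33 = -75 + \left(9 - 36 + 42\right) 33 = -75 + 15 \cdot 33 = -75 + 495 = 420$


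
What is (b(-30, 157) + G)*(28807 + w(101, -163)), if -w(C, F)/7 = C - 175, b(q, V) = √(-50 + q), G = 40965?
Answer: 1201298625 + 117300*I*√5 ≈ 1.2013e+9 + 2.6229e+5*I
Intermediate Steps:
w(C, F) = 1225 - 7*C (w(C, F) = -7*(C - 175) = -7*(-175 + C) = 1225 - 7*C)
(b(-30, 157) + G)*(28807 + w(101, -163)) = (√(-50 - 30) + 40965)*(28807 + (1225 - 7*101)) = (√(-80) + 40965)*(28807 + (1225 - 707)) = (4*I*√5 + 40965)*(28807 + 518) = (40965 + 4*I*√5)*29325 = 1201298625 + 117300*I*√5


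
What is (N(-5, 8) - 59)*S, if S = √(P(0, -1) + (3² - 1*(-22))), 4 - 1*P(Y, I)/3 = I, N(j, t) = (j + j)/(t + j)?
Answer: -187*√46/3 ≈ -422.77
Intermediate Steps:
N(j, t) = 2*j/(j + t) (N(j, t) = (2*j)/(j + t) = 2*j/(j + t))
P(Y, I) = 12 - 3*I
S = √46 (S = √((12 - 3*(-1)) + (3² - 1*(-22))) = √((12 + 3) + (9 + 22)) = √(15 + 31) = √46 ≈ 6.7823)
(N(-5, 8) - 59)*S = (2*(-5)/(-5 + 8) - 59)*√46 = (2*(-5)/3 - 59)*√46 = (2*(-5)*(⅓) - 59)*√46 = (-10/3 - 59)*√46 = -187*√46/3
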